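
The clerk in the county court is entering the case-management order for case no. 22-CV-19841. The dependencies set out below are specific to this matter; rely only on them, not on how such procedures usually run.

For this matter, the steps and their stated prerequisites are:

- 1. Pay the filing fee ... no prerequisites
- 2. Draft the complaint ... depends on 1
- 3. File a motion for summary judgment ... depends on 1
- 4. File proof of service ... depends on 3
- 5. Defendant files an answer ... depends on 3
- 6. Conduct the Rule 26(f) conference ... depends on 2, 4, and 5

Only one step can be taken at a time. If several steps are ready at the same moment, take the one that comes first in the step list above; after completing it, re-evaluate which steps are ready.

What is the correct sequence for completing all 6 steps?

1 2 3 4 5 6

Only 1 has no prerequisites, so it is first.
Ready: 2 and 3. 2 is listed earlier → 2.
That leaves 3 as the only ready step → 3.
Ready: 4 and 5. 4 is listed earlier → 4.
5 is the only step now ready → 5.
6 needed 2, 4 and 5, now all done → 6.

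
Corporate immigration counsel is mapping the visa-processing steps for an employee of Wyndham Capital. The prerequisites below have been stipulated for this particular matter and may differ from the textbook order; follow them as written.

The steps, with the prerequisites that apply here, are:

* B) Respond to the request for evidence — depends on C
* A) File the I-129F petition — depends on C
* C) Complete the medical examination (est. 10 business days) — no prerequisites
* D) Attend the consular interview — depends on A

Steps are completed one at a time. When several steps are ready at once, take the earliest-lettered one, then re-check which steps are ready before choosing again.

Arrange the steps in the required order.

C is the only step with nothing outstanding, so it goes first.
Now A and B have their prerequisites met. A has the earlier label, so A next.
D now also ready, so the ready set is {B, D}; B has the earlier label → B.
D needed A, now all done → D.

C → A → B → D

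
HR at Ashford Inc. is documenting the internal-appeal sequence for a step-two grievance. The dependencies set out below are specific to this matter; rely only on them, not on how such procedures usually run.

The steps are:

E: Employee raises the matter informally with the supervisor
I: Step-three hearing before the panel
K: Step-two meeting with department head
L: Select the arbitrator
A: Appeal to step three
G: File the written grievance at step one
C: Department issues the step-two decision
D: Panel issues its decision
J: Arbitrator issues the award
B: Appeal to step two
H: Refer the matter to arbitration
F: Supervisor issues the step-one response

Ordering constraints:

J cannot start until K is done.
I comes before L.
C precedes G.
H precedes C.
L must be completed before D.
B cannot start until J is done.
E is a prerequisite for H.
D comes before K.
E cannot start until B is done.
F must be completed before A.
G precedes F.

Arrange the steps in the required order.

I, L, D, K, J, B, E, H, C, G, F, A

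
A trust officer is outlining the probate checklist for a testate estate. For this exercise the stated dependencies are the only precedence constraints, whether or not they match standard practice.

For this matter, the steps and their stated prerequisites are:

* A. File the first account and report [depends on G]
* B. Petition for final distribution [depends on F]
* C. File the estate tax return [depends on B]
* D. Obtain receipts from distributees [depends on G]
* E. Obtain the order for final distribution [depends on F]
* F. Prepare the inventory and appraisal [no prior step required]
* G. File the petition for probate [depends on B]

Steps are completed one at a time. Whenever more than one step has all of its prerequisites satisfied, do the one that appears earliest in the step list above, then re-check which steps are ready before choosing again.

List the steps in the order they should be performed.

F, B, C, E, G, A, D

F has no prerequisites → F first.
Now B and E have their prerequisites met. B is listed earlier, so B next.
C and G now also ready, so the ready set is {C, E, G}; C is listed earlier → C.
Ready: E and G. E is listed earlier → E.
G needed B, now all done → G.
Now A and D have their prerequisites met. A is listed earlier, so A next.
D needed G, now all done → D.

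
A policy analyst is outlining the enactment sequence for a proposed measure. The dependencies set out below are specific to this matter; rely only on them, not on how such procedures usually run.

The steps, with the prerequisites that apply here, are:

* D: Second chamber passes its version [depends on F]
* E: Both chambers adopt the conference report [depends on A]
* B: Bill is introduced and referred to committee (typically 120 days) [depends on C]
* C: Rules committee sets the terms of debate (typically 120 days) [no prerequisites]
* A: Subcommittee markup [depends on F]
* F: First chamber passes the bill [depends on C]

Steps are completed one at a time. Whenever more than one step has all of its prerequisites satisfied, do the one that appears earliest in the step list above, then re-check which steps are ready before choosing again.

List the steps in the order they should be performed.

Only C has no prerequisites, so it is first.
Ready: B and F. B is listed earlier → B.
F is the only step now ready → F.
Ready: D and A. D is listed earlier → D.
A needed F, now all done → A.
E needed A, now all done → E.

C → B → F → D → A → E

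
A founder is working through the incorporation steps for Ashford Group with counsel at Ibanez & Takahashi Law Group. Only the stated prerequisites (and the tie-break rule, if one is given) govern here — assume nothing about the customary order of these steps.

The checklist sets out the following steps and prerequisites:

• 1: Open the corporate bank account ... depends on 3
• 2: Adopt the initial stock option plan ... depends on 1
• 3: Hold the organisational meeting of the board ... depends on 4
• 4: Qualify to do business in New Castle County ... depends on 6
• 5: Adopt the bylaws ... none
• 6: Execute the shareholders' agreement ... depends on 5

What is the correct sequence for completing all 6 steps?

5 has no prerequisites → 5 first.
Next only 6 has its prerequisites met → 6.
4 needed 6, now all done → 4.
Next only 3 has its prerequisites met → 3.
1 needed 3, now all done → 1.
Next only 2 has its prerequisites met → 2.

5, 6, 4, 3, 1, 2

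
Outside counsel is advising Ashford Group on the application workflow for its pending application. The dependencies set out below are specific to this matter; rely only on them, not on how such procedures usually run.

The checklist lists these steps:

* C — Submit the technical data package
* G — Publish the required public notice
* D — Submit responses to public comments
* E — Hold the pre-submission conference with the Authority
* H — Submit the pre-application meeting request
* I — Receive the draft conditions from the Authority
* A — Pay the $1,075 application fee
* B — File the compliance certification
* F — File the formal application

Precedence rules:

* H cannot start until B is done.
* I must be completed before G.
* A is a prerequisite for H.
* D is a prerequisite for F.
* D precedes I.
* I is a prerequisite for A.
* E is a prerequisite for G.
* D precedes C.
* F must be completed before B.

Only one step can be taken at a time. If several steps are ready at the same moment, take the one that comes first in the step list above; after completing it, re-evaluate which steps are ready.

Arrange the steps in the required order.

D → C → E → I → G → A → F → B → H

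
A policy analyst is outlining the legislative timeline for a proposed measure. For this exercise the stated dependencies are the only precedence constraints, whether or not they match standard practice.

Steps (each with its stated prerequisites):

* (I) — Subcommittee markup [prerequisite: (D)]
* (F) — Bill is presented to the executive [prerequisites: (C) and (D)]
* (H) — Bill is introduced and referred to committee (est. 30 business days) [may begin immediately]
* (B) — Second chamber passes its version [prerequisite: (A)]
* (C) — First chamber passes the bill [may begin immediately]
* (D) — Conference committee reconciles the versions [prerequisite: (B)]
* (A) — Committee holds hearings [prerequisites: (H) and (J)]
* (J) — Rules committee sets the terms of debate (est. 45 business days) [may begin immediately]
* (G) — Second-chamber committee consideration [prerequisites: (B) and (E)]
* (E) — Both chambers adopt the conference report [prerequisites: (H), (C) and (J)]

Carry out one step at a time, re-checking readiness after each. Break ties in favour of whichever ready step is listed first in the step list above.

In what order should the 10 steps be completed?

Nothing is required for (H), (C) and (J). (H) is listed earlier → (H) first.
(C) and (J) are both available; (C) is listed earlier → (C).
Next only (J) has its prerequisites met → (J).
Now (A) and (E) have their prerequisites met. (A) is listed earlier, so (A) next.
Now (B) and (E) have their prerequisites met. (B) is listed earlier, so (B) next.
(D) now also ready, so the ready set is {(D), (E)}; (D) is listed earlier → (D).
(I) and (F) now also ready, so the ready set is {(I), (F), (E)}; (I) is listed earlier → (I).
(F) and (E) are both available; (F) is listed earlier → (F).
That leaves (E) as the only ready step → (E).
(G) needed (B) and (E), now all done → (G).

(H), (C), (J), (A), (B), (D), (I), (F), (E), (G)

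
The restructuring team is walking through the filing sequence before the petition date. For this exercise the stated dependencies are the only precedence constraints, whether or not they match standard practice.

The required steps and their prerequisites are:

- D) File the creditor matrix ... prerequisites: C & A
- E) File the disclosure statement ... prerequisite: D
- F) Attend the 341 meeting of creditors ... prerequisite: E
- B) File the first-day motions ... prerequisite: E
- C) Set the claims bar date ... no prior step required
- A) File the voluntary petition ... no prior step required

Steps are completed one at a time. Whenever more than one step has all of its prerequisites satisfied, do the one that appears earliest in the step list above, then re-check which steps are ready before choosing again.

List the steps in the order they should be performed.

C, A, D, E, F, B

Nothing is required for C and A. C is listed earlier → C first.
That leaves A as the only ready step → A.
Next only D has its prerequisites met → D.
E needed D, now all done → E.
Now F and B have their prerequisites met. F is listed earlier, so F next.
Next only B has its prerequisites met → B.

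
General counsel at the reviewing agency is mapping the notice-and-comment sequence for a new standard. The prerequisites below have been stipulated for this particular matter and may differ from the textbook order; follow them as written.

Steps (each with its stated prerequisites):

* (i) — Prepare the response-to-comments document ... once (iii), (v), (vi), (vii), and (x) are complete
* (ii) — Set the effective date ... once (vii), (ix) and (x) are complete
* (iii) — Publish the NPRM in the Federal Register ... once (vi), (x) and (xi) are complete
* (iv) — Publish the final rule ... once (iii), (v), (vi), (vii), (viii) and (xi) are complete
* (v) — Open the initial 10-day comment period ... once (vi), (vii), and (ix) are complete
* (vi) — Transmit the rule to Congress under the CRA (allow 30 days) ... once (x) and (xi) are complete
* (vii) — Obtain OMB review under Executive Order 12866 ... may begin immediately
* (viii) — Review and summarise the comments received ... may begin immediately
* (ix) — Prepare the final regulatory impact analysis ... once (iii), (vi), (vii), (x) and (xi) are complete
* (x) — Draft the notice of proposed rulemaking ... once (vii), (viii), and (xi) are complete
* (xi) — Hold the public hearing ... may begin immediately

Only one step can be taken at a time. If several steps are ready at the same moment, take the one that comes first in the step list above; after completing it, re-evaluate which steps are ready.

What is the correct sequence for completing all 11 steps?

Nothing is required for (vii), (viii) and (xi). (vii) is listed earlier → (vii) first.
Now (viii) and (xi) have their prerequisites met. (viii) is listed earlier, so (viii) next.
That leaves (xi) as the only ready step → (xi).
That leaves (x) as the only ready step → (x).
(vi) needed (x) and (xi), now all done → (vi).
(iii) is the only step now ready → (iii).
Next only (ix) has its prerequisites met → (ix).
Ready: (ii) and (v). (ii) is listed earlier → (ii).
(v) needed (vi), (vii) and (ix), now all done → (v).
Now (i) and (iv) have their prerequisites met. (i) is listed earlier, so (i) next.
(iv) is the only step now ready → (iv).

(vii), (viii), (xi), (x), (vi), (iii), (ix), (ii), (v), (i), (iv)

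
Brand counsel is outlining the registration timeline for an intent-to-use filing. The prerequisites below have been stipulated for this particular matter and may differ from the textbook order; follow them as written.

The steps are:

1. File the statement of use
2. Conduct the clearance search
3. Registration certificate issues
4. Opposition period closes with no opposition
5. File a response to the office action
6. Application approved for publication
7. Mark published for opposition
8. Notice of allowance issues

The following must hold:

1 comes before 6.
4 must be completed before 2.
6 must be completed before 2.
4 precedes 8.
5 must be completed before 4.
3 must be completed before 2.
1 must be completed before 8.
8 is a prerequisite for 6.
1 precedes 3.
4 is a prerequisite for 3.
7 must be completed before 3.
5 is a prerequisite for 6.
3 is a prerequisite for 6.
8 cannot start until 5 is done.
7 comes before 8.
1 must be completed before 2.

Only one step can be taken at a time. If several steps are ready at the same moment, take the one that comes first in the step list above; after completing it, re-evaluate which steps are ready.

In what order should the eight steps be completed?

1, 5 and 7 have no prerequisites; 1 is listed earlier, so 1 is first.
Ready: 5 and 7. 5 is listed earlier → 5.
4 now also ready, so the ready set is {4, 7}; 4 is listed earlier → 4.
7 is the only step now ready → 7.
Now 3 and 8 have their prerequisites met. 3 is listed earlier, so 3 next.
8 needed 1, 4, 5 and 7, now all done → 8.
6 needed 1, 3, 5 and 8, now all done → 6.
Next only 2 has its prerequisites met → 2.

1 → 5 → 4 → 7 → 3 → 8 → 6 → 2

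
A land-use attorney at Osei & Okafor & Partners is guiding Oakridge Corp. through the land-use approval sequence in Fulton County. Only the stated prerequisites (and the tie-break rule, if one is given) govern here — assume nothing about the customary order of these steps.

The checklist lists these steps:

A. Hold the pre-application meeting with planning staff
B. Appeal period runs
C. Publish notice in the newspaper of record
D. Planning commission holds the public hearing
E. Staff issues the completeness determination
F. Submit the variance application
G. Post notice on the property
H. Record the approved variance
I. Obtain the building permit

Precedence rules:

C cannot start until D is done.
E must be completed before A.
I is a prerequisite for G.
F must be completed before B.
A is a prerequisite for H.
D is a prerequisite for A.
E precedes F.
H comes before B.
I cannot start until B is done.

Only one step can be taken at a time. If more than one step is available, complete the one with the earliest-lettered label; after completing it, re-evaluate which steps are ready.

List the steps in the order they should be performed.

D, C, E, A, F, H, B, I, G

Nothing is required for D and E. D has the earlier label → D first.
C now also ready, so the ready set is {C, E}; C has the earlier label → C.
That leaves E as the only ready step → E.
A and F are both available; A has the earlier label → A.
H now also ready, so the ready set is {F, H}; F has the earlier label → F.
H needed A, now all done → H.
B is the only step now ready → B.
I needed B, now all done → I.
Next only G has its prerequisites met → G.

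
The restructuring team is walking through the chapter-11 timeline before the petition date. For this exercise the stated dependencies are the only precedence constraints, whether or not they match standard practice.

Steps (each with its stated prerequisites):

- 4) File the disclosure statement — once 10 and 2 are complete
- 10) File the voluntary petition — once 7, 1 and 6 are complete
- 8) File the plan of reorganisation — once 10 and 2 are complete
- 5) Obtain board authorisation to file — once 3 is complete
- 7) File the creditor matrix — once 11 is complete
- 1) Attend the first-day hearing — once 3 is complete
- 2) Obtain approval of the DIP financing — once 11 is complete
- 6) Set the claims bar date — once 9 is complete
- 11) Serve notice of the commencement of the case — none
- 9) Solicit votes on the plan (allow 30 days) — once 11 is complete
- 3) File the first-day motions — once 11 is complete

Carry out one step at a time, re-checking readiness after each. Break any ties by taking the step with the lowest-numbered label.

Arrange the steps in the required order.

11, 2, 3, 1, 5, 7, 9, 6, 10, 4, 8

Only 11 has no prerequisites, so it is first.
Ready: 2, 3, 7 and 9. 2 has the earlier label → 2.
3, 7 and 9 are all available; 3 has the earlier label → 3.
1 and 5 now also ready, so the ready set is {1, 5, 7, 9}; 1 has the earlier label → 1.
Now 5, 7 and 9 have their prerequisites met. 5 has the earlier label, so 5 next.
Ready: 7 and 9. 7 has the earlier label → 7.
9 needed 11, now all done → 9.
6 needed 9, now all done → 6.
10 is the only step now ready → 10.
4 and 8 are both available; 4 has the earlier label → 4.
8 is the only step now ready → 8.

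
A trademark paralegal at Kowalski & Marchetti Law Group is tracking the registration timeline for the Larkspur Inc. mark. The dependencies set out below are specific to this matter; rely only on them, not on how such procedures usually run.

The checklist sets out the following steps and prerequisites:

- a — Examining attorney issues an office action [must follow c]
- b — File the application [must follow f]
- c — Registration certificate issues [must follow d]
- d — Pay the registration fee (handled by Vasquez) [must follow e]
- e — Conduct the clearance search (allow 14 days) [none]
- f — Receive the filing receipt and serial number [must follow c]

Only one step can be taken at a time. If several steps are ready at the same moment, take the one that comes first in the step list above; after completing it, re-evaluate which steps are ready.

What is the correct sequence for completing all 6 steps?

e is the only step with nothing outstanding, so it goes first.
Next only d has its prerequisites met → d.
c needed d, now all done → c.
Now a and f have their prerequisites met. a is listed earlier, so a next.
f needed c, now all done → f.
b is the only step now ready → b.

e → d → c → a → f → b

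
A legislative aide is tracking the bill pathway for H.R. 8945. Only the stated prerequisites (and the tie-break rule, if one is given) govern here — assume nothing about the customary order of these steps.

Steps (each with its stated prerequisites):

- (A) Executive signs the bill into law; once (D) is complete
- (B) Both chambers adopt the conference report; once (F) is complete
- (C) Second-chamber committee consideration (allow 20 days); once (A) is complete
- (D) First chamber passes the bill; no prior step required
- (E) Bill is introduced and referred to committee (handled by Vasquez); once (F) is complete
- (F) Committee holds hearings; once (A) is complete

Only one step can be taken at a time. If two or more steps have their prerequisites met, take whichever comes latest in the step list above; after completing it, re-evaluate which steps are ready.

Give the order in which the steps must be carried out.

Only (D) has no prerequisites, so it is first.
(A) needed (D), now all done → (A).
(F) and (C) are both available; (F) is listed later → (F).
Ready: (E), (C) and (B). (E) is listed later → (E).
(C) and (B) are both available; (C) is listed later → (C).
(B) is the only step now ready → (B).

(D) (A) (F) (E) (C) (B)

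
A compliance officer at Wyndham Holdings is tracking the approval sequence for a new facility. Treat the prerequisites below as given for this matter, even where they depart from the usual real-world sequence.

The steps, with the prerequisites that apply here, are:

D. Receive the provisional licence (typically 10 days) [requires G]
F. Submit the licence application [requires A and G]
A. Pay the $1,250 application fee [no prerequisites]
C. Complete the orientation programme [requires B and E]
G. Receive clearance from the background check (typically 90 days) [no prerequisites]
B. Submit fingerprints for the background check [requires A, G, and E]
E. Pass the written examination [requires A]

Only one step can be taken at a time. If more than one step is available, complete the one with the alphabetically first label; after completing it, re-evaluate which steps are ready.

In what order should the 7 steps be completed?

A E G B C D F

Nothing is required for A and G. A has the earlier label → A first.
E now also ready, so the ready set is {E, G}; E has the earlier label → E.
Next only G has its prerequisites met → G.
Ready: B, D and F. B has the earlier label → B.
Ready: C, D and F. C has the earlier label → C.
D and F are both available; D has the earlier label → D.
F needed A and G, now all done → F.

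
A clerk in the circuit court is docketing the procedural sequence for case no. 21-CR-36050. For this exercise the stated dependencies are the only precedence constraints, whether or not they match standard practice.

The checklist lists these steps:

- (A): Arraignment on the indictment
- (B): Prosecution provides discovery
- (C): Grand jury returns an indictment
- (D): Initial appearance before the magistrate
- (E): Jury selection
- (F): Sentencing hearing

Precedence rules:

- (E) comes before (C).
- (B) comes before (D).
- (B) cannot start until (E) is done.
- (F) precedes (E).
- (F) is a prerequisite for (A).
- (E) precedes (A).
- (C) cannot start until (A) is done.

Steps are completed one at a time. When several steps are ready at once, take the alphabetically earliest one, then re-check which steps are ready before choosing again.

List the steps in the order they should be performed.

(F), (E), (A), (B), (C), (D)

(F) has no prerequisites → (F) first.
(E) needed (F), now all done → (E).
Ready: (A) and (B). (A) has the earlier label → (A).
Now (B) and (C) have their prerequisites met. (B) has the earlier label, so (B) next.
Ready: (C) and (D). (C) has the earlier label → (C).
(D) needed (B), now all done → (D).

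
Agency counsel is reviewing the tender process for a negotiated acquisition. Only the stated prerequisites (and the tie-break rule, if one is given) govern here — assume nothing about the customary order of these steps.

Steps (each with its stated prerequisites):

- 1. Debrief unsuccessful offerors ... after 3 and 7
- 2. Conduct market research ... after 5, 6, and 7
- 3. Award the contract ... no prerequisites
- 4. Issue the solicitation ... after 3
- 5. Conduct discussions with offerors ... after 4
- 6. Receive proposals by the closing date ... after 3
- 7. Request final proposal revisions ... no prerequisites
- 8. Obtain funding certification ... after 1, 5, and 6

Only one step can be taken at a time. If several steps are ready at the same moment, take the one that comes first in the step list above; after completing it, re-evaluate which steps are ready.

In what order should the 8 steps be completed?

Nothing is required for 3 and 7. 3 is listed earlier → 3 first.
4 and 6 now also ready, so the ready set is {4, 6, 7}; 4 is listed earlier → 4.
5 now also ready, so the ready set is {5, 6, 7}; 5 is listed earlier → 5.
Ready: 6 and 7. 6 is listed earlier → 6.
Next only 7 has its prerequisites met → 7.
1 and 2 are both available; 1 is listed earlier → 1.
8 now also ready, so the ready set is {2, 8}; 2 is listed earlier → 2.
8 needed 1, 5 and 6, now all done → 8.

3 → 4 → 5 → 6 → 7 → 1 → 2 → 8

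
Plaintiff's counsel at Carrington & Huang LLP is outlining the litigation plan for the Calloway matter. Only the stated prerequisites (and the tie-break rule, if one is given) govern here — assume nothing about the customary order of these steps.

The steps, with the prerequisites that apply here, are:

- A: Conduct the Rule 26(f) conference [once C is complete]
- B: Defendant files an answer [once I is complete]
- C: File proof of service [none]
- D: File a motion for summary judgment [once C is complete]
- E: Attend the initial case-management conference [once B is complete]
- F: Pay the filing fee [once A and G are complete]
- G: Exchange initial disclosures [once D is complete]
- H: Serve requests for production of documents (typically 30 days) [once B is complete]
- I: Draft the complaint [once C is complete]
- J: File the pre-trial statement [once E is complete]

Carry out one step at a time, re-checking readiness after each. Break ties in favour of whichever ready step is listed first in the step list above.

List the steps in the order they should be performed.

C, A, D, G, F, I, B, E, H, J

C has no prerequisites → C first.
Now A, D and I have their prerequisites met. A is listed earlier, so A next.
Now D and I have their prerequisites met. D is listed earlier, so D next.
Now G and I have their prerequisites met. G is listed earlier, so G next.
F now also ready, so the ready set is {F, I}; F is listed earlier → F.
I is the only step now ready → I.
B needed I, now all done → B.
Now E and H have their prerequisites met. E is listed earlier, so E next.
Now H and J have their prerequisites met. H is listed earlier, so H next.
J is the only step now ready → J.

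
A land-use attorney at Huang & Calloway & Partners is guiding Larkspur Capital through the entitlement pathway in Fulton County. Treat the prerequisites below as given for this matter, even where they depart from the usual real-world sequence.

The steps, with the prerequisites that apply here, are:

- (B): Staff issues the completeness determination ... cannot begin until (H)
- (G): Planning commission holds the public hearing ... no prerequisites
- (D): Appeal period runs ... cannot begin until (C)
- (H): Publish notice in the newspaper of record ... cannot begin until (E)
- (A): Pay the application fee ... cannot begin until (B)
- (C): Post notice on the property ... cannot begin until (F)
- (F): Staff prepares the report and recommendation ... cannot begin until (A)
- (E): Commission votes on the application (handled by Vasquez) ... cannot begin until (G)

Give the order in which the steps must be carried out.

(G) has no prerequisites → (G) first.
(E) needed (G), now all done → (E).
Next only (H) has its prerequisites met → (H).
(B) is the only step now ready → (B).
(A) needed (B), now all done → (A).
(F) needed (A), now all done → (F).
(C) needed (F), now all done → (C).
(D) is the only step now ready → (D).

(G) → (E) → (H) → (B) → (A) → (F) → (C) → (D)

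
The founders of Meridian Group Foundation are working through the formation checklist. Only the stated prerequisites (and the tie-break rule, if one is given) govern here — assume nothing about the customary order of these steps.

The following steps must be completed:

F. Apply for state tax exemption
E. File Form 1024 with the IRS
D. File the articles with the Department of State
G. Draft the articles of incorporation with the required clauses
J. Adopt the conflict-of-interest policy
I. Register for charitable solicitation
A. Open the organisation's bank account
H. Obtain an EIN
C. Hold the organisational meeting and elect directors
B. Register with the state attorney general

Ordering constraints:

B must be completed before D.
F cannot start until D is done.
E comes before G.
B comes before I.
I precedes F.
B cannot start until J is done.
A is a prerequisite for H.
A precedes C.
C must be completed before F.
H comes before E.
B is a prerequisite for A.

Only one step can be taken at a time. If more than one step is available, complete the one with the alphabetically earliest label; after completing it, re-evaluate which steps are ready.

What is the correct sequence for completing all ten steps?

Only J has no prerequisites, so it is first.
B needed J, now all done → B.
Ready: A, D and I. A has the earlier label → A.
Now C, D, H and I have their prerequisites met. C has the earlier label, so C next.
D, H and I are all available; D has the earlier label → D.
H and I are both available; H has the earlier label → H.
Now E and I have their prerequisites met. E has the earlier label, so E next.
G and I are both available; G has the earlier label → G.
I needed B, now all done → I.
F needed C, D and I, now all done → F.

J B A C D H E G I F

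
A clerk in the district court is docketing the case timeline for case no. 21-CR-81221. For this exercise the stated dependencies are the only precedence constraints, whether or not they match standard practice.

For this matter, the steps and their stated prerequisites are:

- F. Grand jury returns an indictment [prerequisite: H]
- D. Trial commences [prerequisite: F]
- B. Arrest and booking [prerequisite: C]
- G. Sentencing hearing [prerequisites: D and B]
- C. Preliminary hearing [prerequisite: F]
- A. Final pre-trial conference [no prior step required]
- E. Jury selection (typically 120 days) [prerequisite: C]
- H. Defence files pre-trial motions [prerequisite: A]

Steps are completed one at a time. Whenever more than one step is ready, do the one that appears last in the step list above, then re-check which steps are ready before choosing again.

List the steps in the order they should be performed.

A is the only step with nothing outstanding, so it goes first.
H needed A, now all done → H.
F is the only step now ready → F.
Ready: C and D. C is listed later → C.
Now E, B and D have their prerequisites met. E is listed later, so E next.
B and D are both available; B is listed later → B.
D needed F, now all done → D.
G needed B and D, now all done → G.

A, H, F, C, E, B, D, G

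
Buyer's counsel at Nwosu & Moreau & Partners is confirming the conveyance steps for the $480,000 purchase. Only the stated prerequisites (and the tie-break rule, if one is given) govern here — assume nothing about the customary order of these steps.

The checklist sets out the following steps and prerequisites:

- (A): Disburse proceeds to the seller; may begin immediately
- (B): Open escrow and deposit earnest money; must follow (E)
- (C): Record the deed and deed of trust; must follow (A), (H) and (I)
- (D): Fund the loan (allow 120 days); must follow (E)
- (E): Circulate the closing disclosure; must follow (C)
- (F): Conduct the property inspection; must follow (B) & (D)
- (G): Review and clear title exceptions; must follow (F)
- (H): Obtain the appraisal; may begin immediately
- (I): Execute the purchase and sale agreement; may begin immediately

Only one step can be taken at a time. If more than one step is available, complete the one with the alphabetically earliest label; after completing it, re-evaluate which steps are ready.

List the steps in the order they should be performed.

(A) → (H) → (I) → (C) → (E) → (B) → (D) → (F) → (G)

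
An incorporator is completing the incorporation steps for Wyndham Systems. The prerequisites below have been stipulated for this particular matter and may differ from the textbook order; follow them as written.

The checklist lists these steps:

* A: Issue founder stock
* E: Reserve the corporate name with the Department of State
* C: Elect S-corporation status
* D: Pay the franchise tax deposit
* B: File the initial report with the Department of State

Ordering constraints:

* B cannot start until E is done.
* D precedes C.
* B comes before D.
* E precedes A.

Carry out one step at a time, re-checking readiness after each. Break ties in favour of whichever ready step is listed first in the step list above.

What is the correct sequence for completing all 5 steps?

Only E has no prerequisites, so it is first.
A and B are both available; A is listed earlier → A.
Next only B has its prerequisites met → B.
D is the only step now ready → D.
C needed D, now all done → C.

E → A → B → D → C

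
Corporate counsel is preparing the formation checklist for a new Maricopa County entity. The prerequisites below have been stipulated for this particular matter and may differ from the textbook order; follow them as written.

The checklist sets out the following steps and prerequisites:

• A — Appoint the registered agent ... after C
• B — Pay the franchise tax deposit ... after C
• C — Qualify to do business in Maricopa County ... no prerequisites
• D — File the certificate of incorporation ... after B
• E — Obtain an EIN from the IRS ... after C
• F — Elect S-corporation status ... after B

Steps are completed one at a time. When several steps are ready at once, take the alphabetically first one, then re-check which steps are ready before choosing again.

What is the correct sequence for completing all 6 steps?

C, A, B, D, E, F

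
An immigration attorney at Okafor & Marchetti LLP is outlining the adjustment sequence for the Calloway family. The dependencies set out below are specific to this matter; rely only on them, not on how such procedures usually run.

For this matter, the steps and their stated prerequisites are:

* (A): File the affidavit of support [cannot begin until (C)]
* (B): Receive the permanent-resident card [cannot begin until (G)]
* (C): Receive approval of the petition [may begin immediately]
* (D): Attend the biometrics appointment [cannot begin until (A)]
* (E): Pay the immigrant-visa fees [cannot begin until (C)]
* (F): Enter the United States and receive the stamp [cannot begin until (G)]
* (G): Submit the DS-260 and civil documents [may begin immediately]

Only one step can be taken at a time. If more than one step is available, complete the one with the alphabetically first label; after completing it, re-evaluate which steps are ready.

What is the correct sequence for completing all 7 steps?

(C) and (G) have no prerequisites; (C) has the earlier label, so (C) is first.
(A) and (E) now also ready, so the ready set is {(A), (E), (G)}; (A) has the earlier label → (A).
(D) now also ready, so the ready set is {(D), (E), (G)}; (D) has the earlier label → (D).
(E) and (G) are both available; (E) has the earlier label → (E).
(G) is the only step now ready → (G).
(B) and (F) are both available; (B) has the earlier label → (B).
(F) needed (G), now all done → (F).

(C), (A), (D), (E), (G), (B), (F)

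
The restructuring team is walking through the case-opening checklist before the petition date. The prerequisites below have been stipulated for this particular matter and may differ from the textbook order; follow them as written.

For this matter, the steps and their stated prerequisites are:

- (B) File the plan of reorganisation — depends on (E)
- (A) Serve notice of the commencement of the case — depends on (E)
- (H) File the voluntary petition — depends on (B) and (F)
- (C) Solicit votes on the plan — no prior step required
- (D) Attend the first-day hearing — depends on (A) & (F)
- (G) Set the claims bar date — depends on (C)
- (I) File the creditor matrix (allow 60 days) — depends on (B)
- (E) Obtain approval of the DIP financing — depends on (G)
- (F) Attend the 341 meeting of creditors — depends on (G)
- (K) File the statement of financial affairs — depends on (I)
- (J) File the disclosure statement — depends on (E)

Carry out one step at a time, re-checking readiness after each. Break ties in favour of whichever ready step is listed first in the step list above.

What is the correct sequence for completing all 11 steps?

(C) has no prerequisites → (C) first.
That leaves (G) as the only ready step → (G).
Ready: (E) and (F). (E) is listed earlier → (E).
(B), (A), (F) and (J) are all available; (B) is listed earlier → (B).
(A), (I), (F) and (J) are all available; (A) is listed earlier → (A).
Ready: (I), (F) and (J). (I) is listed earlier → (I).
Ready: (F), (K) and (J). (F) is listed earlier → (F).
(H) and (D) now also ready, so the ready set is {(H), (D), (K), (J)}; (H) is listed earlier → (H).
Now (D), (K) and (J) have their prerequisites met. (D) is listed earlier, so (D) next.
(K) and (J) are both available; (K) is listed earlier → (K).
(J) needed (E), now all done → (J).

(C) (G) (E) (B) (A) (I) (F) (H) (D) (K) (J)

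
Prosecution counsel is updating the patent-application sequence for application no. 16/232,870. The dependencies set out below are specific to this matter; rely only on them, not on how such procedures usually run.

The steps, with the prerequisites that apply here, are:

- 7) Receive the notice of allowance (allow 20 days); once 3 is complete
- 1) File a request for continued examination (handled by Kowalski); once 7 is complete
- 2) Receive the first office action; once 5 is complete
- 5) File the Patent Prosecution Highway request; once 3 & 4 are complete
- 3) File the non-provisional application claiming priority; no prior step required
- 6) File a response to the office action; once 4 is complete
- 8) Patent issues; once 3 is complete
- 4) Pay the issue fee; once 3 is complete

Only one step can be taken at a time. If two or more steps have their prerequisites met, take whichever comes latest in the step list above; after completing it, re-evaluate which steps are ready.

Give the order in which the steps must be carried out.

3 has no prerequisites → 3 first.
4, 8 and 7 are all available; 4 is listed later → 4.
Now 8, 6, 5 and 7 have their prerequisites met. 8 is listed later, so 8 next.
Now 6, 5 and 7 have their prerequisites met. 6 is listed later, so 6 next.
5 and 7 are both available; 5 is listed later → 5.
Now 2 and 7 have their prerequisites met. 2 is listed later, so 2 next.
That leaves 7 as the only ready step → 7.
1 needed 7, now all done → 1.

3, 4, 8, 6, 5, 2, 7, 1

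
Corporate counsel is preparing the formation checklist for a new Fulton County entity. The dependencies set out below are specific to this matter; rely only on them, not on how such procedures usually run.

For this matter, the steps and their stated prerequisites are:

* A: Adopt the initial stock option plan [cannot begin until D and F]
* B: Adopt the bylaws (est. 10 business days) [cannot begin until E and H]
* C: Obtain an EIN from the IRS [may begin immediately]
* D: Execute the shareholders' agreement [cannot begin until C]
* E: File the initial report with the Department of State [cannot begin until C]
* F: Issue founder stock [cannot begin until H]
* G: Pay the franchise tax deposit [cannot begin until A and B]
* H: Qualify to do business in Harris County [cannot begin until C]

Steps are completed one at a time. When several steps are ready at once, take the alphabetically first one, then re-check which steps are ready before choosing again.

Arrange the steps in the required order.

C, D, E, H, B, F, A, G

C is the only step with nothing outstanding, so it goes first.
Ready: D, E and H. D has the earlier label → D.
Ready: E and H. E has the earlier label → E.
That leaves H as the only ready step → H.
Ready: B and F. B has the earlier label → B.
Next only F has its prerequisites met → F.
Next only A has its prerequisites met → A.
Next only G has its prerequisites met → G.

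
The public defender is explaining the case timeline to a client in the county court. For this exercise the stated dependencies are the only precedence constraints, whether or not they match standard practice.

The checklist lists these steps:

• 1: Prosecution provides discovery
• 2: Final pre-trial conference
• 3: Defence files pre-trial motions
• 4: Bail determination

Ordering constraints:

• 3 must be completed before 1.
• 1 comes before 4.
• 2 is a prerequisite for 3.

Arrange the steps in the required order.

2 → 3 → 1 → 4

2 is the only step with nothing outstanding, so it goes first.
3 needed 2, now all done → 3.
1 needed 3, now all done → 1.
Next only 4 has its prerequisites met → 4.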